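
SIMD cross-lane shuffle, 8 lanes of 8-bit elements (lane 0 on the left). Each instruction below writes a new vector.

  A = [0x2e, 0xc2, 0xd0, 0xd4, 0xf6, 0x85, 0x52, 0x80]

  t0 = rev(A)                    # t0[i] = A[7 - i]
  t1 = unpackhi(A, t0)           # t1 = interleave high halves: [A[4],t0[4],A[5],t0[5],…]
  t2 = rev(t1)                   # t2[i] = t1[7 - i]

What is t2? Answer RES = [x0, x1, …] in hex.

RES = [0x2e, 0x80, 0xc2, 0x52, 0xd0, 0x85, 0xd4, 0xf6]

  t0: 80 52 85 f6 d4 d0 c2 2e
  t1: f6 d4 85 d0 52 c2 80 2e
  t2: 2e 80 c2 52 d0 85 d4 f6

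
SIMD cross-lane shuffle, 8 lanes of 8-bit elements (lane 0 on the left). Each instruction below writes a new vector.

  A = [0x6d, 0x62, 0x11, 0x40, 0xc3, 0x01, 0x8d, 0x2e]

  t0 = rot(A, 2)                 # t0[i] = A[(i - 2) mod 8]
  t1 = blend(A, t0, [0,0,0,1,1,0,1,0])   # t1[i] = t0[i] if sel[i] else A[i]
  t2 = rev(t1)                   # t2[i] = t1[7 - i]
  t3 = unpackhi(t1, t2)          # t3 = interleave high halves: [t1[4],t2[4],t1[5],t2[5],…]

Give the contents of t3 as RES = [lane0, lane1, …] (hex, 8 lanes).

→ t0 |8d|2e|6d|62|11|40|c3|01|
→ t1 |6d|62|11|62|11|01|c3|2e|
→ t2 |2e|c3|01|11|62|11|62|6d|
→ t3 |11|62|01|11|c3|62|2e|6d|

RES = [0x11, 0x62, 0x01, 0x11, 0xc3, 0x62, 0x2e, 0x6d]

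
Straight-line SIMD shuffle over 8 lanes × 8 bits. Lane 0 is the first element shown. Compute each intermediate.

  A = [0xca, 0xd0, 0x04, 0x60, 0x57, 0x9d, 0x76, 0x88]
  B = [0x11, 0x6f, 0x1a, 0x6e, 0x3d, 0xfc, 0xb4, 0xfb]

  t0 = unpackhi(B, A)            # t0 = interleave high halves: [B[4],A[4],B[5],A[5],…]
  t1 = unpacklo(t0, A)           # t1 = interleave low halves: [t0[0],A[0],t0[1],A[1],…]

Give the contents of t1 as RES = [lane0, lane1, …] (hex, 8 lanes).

t0 = [0x3d, 0x57, 0xfc, 0x9d, 0xb4, 0x76, 0xfb, 0x88]
t1 = [0x3d, 0xca, 0x57, 0xd0, 0xfc, 0x04, 0x9d, 0x60]

RES = [ 0x3d  0xca  0x57  0xd0  0xfc  0x04  0x9d  0x60 ]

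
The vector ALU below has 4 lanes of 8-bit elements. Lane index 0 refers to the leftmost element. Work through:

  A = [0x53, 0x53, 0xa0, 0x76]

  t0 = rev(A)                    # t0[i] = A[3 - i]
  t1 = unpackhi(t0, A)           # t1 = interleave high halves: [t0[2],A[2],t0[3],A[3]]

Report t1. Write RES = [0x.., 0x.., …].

→ t0 |76|a0|53|53|
→ t1 |53|a0|53|76|

RES = [ 0x53  0xa0  0x53  0x76 ]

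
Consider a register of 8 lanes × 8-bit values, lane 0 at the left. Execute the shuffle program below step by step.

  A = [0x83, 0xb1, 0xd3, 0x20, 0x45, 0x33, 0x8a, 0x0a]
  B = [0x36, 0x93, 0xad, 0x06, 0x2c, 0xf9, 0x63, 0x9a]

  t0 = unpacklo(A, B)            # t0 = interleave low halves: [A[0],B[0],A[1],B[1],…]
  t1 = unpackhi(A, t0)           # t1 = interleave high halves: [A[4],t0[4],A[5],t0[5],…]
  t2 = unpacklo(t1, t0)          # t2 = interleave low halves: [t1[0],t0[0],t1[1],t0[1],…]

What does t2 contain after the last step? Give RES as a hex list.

  t0: 83 36 b1 93 d3 ad 20 06
  t1: 45 d3 33 ad 8a 20 0a 06
  t2: 45 83 d3 36 33 b1 ad 93

RES = [0x45, 0x83, 0xd3, 0x36, 0x33, 0xb1, 0xad, 0x93]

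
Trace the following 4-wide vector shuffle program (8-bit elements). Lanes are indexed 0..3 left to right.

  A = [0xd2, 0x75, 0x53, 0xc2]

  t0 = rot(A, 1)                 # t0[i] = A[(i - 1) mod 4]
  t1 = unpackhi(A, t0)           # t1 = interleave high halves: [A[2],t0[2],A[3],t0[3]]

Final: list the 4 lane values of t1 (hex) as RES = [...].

→ t0 |c2|d2|75|53|
→ t1 |53|75|c2|53|

RES = [ 0x53  0x75  0xc2  0x53 ]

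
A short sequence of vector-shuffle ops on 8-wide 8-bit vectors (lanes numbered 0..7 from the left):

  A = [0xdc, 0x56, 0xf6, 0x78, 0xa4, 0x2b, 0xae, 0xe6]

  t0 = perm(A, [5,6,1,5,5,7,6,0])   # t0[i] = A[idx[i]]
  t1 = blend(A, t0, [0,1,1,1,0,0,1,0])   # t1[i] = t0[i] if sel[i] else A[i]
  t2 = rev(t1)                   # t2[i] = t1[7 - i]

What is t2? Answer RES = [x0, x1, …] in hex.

RES = [ 0xe6  0xae  0x2b  0xa4  0x2b  0x56  0xae  0xdc ]

t0 = [0x2b, 0xae, 0x56, 0x2b, 0x2b, 0xe6, 0xae, 0xdc]
t1 = [0xdc, 0xae, 0x56, 0x2b, 0xa4, 0x2b, 0xae, 0xe6]
t2 = [0xe6, 0xae, 0x2b, 0xa4, 0x2b, 0x56, 0xae, 0xdc]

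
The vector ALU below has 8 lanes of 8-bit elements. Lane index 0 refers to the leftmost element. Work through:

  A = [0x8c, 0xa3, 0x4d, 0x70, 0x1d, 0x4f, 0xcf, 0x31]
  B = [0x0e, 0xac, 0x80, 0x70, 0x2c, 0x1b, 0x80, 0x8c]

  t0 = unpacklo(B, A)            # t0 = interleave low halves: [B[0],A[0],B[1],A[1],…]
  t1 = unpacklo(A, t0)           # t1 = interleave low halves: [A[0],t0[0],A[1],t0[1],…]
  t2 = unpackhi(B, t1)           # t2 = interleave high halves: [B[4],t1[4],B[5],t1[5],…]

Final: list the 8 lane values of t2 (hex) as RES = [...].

t0 = [0x0e, 0x8c, 0xac, 0xa3, 0x80, 0x4d, 0x70, 0x70]
t1 = [0x8c, 0x0e, 0xa3, 0x8c, 0x4d, 0xac, 0x70, 0xa3]
t2 = [0x2c, 0x4d, 0x1b, 0xac, 0x80, 0x70, 0x8c, 0xa3]

RES = [0x2c, 0x4d, 0x1b, 0xac, 0x80, 0x70, 0x8c, 0xa3]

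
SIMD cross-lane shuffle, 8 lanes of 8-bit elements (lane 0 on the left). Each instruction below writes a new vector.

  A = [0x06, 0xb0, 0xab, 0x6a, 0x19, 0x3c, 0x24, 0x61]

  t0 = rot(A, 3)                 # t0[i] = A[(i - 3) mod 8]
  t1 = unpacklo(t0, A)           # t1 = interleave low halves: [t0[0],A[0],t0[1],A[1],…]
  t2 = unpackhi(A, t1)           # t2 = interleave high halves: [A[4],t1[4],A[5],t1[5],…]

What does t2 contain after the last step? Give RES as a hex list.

→ t0 |3c|24|61|06|b0|ab|6a|19|
→ t1 |3c|06|24|b0|61|ab|06|6a|
→ t2 |19|61|3c|ab|24|06|61|6a|

RES = [0x19, 0x61, 0x3c, 0xab, 0x24, 0x06, 0x61, 0x6a]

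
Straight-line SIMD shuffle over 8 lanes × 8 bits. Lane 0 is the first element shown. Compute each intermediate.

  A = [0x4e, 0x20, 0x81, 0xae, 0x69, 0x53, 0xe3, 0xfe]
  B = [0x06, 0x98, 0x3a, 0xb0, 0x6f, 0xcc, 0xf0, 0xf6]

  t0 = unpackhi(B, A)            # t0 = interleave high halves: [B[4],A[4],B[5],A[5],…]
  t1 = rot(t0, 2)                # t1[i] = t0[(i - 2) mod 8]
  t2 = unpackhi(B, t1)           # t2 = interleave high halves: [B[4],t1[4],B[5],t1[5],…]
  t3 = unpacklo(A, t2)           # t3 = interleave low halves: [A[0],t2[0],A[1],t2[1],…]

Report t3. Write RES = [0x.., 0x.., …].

RES = [ 0x4e  0x6f  0x20  0xcc  0x81  0xcc  0xae  0x53 ]

t0 = [0x6f, 0x69, 0xcc, 0x53, 0xf0, 0xe3, 0xf6, 0xfe]
t1 = [0xf6, 0xfe, 0x6f, 0x69, 0xcc, 0x53, 0xf0, 0xe3]
t2 = [0x6f, 0xcc, 0xcc, 0x53, 0xf0, 0xf0, 0xf6, 0xe3]
t3 = [0x4e, 0x6f, 0x20, 0xcc, 0x81, 0xcc, 0xae, 0x53]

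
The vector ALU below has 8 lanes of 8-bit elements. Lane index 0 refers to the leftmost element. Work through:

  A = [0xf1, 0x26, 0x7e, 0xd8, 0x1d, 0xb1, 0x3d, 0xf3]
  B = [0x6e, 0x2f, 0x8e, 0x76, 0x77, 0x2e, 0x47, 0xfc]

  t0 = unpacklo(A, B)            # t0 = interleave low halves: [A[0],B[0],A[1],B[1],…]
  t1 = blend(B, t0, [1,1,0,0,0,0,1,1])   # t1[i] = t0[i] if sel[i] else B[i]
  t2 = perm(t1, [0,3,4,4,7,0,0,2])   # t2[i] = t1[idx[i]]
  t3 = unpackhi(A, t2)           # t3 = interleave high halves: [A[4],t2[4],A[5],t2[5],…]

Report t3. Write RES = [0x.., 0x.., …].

  t0: f1 6e 26 2f 7e 8e d8 76
  t1: f1 6e 8e 76 77 2e d8 76
  t2: f1 76 77 77 76 f1 f1 8e
  t3: 1d 76 b1 f1 3d f1 f3 8e

RES = [ 0x1d  0x76  0xb1  0xf1  0x3d  0xf1  0xf3  0x8e ]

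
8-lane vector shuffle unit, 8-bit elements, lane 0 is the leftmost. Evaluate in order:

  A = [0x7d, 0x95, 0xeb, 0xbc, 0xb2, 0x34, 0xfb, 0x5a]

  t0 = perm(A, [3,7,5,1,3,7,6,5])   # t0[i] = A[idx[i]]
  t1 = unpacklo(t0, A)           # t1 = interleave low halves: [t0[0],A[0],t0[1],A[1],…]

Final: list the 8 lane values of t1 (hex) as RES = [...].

RES = [0xbc, 0x7d, 0x5a, 0x95, 0x34, 0xeb, 0x95, 0xbc]

→ t0 |bc|5a|34|95|bc|5a|fb|34|
→ t1 |bc|7d|5a|95|34|eb|95|bc|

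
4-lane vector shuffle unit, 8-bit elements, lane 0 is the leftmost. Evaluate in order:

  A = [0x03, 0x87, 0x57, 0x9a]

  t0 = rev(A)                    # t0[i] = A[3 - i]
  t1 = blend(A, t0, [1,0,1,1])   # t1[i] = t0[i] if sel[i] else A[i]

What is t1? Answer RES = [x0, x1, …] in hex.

RES = [ 0x9a  0x87  0x87  0x03 ]

→ t0 |9a|57|87|03|
→ t1 |9a|87|87|03|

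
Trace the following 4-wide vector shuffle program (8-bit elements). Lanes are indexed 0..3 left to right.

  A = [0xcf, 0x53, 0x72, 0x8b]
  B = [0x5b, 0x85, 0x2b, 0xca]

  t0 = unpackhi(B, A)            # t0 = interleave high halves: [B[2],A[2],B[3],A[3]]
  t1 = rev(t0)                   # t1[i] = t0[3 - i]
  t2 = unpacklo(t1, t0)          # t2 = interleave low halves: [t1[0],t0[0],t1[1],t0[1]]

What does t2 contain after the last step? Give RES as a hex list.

RES = [0x8b, 0x2b, 0xca, 0x72]

t0 = [0x2b, 0x72, 0xca, 0x8b]
t1 = [0x8b, 0xca, 0x72, 0x2b]
t2 = [0x8b, 0x2b, 0xca, 0x72]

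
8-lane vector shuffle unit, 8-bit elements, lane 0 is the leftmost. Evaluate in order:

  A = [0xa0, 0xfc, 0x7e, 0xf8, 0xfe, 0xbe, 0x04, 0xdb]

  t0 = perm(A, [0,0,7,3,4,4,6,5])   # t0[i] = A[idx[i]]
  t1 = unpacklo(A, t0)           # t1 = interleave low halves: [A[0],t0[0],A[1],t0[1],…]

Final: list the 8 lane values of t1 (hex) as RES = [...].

→ t0 |a0|a0|db|f8|fe|fe|04|be|
→ t1 |a0|a0|fc|a0|7e|db|f8|f8|

RES = [0xa0, 0xa0, 0xfc, 0xa0, 0x7e, 0xdb, 0xf8, 0xf8]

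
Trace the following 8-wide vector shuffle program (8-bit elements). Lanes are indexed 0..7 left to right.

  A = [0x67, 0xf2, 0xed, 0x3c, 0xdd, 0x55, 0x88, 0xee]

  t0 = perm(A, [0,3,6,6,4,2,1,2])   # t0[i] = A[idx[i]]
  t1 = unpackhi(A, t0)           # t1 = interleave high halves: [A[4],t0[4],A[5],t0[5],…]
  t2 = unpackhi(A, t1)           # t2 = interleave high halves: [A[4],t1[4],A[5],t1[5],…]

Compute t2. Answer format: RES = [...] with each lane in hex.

t0 = [0x67, 0x3c, 0x88, 0x88, 0xdd, 0xed, 0xf2, 0xed]
t1 = [0xdd, 0xdd, 0x55, 0xed, 0x88, 0xf2, 0xee, 0xed]
t2 = [0xdd, 0x88, 0x55, 0xf2, 0x88, 0xee, 0xee, 0xed]

RES = [ 0xdd  0x88  0x55  0xf2  0x88  0xee  0xee  0xed ]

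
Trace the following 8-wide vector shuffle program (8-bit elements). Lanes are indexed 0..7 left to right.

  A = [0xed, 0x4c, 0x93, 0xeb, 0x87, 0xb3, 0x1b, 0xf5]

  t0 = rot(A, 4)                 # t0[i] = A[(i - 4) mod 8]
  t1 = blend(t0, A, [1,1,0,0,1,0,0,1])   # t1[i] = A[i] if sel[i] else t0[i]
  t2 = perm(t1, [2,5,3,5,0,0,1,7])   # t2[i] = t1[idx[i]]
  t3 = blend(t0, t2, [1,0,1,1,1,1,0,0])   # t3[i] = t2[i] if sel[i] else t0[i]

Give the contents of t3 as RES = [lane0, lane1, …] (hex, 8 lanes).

RES = [ 0x1b  0xb3  0xf5  0x4c  0xed  0xed  0x93  0xeb ]

  t0: 87 b3 1b f5 ed 4c 93 eb
  t1: ed 4c 1b f5 87 4c 93 f5
  t2: 1b 4c f5 4c ed ed 4c f5
  t3: 1b b3 f5 4c ed ed 93 eb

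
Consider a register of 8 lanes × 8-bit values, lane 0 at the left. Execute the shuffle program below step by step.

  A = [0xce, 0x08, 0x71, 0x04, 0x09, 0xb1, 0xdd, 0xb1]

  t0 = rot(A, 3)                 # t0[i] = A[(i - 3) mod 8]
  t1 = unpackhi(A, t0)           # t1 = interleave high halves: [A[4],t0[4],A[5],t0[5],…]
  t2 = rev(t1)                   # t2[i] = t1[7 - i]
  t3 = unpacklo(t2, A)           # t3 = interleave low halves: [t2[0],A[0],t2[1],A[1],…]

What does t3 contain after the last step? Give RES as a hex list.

RES = [0x09, 0xce, 0xb1, 0x08, 0x04, 0x71, 0xdd, 0x04]

→ t0 |b1|dd|b1|ce|08|71|04|09|
→ t1 |09|08|b1|71|dd|04|b1|09|
→ t2 |09|b1|04|dd|71|b1|08|09|
→ t3 |09|ce|b1|08|04|71|dd|04|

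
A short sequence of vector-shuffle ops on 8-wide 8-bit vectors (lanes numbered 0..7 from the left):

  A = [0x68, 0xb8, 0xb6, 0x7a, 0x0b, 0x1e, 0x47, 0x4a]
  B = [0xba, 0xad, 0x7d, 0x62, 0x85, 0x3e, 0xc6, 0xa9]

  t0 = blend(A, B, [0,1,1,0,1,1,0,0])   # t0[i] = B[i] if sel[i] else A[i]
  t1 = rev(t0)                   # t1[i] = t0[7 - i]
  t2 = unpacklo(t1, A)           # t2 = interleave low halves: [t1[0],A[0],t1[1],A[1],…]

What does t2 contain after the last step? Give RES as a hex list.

RES = [0x4a, 0x68, 0x47, 0xb8, 0x3e, 0xb6, 0x85, 0x7a]

→ t0 |68|ad|7d|7a|85|3e|47|4a|
→ t1 |4a|47|3e|85|7a|7d|ad|68|
→ t2 |4a|68|47|b8|3e|b6|85|7a|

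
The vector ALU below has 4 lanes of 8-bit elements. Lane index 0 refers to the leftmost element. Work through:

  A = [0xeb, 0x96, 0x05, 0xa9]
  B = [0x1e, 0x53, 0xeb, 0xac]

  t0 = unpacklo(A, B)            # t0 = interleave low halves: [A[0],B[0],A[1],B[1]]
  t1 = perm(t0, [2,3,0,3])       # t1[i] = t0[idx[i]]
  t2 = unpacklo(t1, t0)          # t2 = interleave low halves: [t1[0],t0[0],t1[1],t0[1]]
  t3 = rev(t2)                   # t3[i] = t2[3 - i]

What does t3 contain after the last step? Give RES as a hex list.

RES = [ 0x1e  0x53  0xeb  0x96 ]

t0 = [0xeb, 0x1e, 0x96, 0x53]
t1 = [0x96, 0x53, 0xeb, 0x53]
t2 = [0x96, 0xeb, 0x53, 0x1e]
t3 = [0x1e, 0x53, 0xeb, 0x96]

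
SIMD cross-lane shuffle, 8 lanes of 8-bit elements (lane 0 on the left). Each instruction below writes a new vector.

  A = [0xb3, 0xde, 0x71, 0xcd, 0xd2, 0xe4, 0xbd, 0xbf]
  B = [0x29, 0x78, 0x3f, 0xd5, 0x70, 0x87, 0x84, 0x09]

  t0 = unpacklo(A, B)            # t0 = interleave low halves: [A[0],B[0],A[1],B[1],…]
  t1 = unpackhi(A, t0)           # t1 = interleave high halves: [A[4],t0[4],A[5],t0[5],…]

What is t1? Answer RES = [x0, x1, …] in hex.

RES = [ 0xd2  0x71  0xe4  0x3f  0xbd  0xcd  0xbf  0xd5 ]

→ t0 |b3|29|de|78|71|3f|cd|d5|
→ t1 |d2|71|e4|3f|bd|cd|bf|d5|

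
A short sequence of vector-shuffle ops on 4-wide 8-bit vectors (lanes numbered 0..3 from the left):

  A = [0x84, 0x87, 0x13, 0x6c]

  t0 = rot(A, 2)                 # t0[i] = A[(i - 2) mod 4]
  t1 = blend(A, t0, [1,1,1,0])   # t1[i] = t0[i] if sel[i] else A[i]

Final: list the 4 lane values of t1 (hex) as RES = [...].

  t0: 13 6c 84 87
  t1: 13 6c 84 6c

RES = [0x13, 0x6c, 0x84, 0x6c]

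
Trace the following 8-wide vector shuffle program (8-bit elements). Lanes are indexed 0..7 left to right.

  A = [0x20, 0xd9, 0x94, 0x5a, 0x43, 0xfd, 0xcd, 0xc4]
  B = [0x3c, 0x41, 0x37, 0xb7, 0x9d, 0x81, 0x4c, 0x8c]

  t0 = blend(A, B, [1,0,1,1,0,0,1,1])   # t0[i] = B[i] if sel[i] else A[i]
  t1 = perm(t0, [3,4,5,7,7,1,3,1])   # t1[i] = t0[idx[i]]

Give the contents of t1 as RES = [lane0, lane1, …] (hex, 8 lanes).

→ t0 |3c|d9|37|b7|43|fd|4c|8c|
→ t1 |b7|43|fd|8c|8c|d9|b7|d9|

RES = [0xb7, 0x43, 0xfd, 0x8c, 0x8c, 0xd9, 0xb7, 0xd9]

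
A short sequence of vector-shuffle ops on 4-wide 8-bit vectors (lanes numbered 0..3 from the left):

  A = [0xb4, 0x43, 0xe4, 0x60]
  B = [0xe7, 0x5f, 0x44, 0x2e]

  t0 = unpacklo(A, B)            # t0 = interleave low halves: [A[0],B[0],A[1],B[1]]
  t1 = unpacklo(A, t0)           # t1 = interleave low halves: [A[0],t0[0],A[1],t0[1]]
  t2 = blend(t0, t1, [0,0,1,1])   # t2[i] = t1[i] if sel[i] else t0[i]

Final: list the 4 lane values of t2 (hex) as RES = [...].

t0 = [0xb4, 0xe7, 0x43, 0x5f]
t1 = [0xb4, 0xb4, 0x43, 0xe7]
t2 = [0xb4, 0xe7, 0x43, 0xe7]

RES = [ 0xb4  0xe7  0x43  0xe7 ]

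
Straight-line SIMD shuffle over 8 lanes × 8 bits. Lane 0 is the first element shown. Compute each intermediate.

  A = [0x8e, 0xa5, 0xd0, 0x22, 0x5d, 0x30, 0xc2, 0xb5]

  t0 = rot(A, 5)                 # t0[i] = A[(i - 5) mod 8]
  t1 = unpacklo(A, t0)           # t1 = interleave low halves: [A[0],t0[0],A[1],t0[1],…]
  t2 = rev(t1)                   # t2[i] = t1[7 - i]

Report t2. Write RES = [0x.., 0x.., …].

RES = [0xc2, 0x22, 0x30, 0xd0, 0x5d, 0xa5, 0x22, 0x8e]

→ t0 |22|5d|30|c2|b5|8e|a5|d0|
→ t1 |8e|22|a5|5d|d0|30|22|c2|
→ t2 |c2|22|30|d0|5d|a5|22|8e|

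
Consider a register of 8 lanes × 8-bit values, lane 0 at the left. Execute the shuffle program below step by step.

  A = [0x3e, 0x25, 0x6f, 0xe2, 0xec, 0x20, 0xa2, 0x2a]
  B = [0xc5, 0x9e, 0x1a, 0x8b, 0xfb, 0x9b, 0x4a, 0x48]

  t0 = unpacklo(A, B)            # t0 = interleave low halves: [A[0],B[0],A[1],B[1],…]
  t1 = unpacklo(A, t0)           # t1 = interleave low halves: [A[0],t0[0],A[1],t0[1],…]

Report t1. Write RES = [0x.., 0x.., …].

t0 = [0x3e, 0xc5, 0x25, 0x9e, 0x6f, 0x1a, 0xe2, 0x8b]
t1 = [0x3e, 0x3e, 0x25, 0xc5, 0x6f, 0x25, 0xe2, 0x9e]

RES = [0x3e, 0x3e, 0x25, 0xc5, 0x6f, 0x25, 0xe2, 0x9e]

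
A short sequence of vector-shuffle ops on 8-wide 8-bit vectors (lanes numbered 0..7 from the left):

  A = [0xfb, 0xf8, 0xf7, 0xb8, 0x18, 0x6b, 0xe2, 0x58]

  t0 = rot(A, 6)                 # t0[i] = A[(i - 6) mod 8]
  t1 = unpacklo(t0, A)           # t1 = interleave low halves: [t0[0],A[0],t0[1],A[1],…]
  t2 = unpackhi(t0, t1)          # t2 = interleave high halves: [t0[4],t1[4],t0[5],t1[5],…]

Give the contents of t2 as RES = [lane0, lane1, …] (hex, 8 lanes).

RES = [ 0xe2  0x18  0x58  0xf7  0xfb  0x6b  0xf8  0xb8 ]

t0 = [0xf7, 0xb8, 0x18, 0x6b, 0xe2, 0x58, 0xfb, 0xf8]
t1 = [0xf7, 0xfb, 0xb8, 0xf8, 0x18, 0xf7, 0x6b, 0xb8]
t2 = [0xe2, 0x18, 0x58, 0xf7, 0xfb, 0x6b, 0xf8, 0xb8]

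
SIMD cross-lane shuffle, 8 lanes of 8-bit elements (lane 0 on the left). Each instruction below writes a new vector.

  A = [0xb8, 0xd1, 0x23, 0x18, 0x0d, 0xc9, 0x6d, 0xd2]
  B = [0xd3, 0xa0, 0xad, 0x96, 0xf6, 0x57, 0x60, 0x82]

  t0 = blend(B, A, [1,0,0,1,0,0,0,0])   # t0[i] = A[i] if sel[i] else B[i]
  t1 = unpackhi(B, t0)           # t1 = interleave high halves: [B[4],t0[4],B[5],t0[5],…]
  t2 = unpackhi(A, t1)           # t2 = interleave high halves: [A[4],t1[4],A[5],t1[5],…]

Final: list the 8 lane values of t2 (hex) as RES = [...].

→ t0 |b8|a0|ad|18|f6|57|60|82|
→ t1 |f6|f6|57|57|60|60|82|82|
→ t2 |0d|60|c9|60|6d|82|d2|82|

RES = [0x0d, 0x60, 0xc9, 0x60, 0x6d, 0x82, 0xd2, 0x82]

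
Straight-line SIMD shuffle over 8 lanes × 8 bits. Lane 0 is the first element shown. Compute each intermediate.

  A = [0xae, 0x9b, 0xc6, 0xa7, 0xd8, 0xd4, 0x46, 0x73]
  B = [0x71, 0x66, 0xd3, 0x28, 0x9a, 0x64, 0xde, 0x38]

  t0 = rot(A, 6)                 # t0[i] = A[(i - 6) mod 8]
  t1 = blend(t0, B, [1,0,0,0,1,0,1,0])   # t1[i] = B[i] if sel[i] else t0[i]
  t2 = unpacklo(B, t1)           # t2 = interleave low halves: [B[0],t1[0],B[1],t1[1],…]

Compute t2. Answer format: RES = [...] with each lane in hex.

→ t0 |c6|a7|d8|d4|46|73|ae|9b|
→ t1 |71|a7|d8|d4|9a|73|de|9b|
→ t2 |71|71|66|a7|d3|d8|28|d4|

RES = [ 0x71  0x71  0x66  0xa7  0xd3  0xd8  0x28  0xd4 ]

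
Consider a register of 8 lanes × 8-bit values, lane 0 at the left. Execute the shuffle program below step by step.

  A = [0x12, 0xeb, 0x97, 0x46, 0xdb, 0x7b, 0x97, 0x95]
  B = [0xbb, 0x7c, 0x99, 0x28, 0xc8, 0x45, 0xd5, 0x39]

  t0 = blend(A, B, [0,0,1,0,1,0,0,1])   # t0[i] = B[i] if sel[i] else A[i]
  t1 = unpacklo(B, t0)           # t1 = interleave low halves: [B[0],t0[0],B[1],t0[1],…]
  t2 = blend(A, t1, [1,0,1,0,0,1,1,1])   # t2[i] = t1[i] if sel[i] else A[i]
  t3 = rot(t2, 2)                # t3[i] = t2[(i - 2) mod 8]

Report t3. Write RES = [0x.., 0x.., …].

→ t0 |12|eb|99|46|c8|7b|97|39|
→ t1 |bb|12|7c|eb|99|99|28|46|
→ t2 |bb|eb|7c|46|db|99|28|46|
→ t3 |28|46|bb|eb|7c|46|db|99|

RES = [ 0x28  0x46  0xbb  0xeb  0x7c  0x46  0xdb  0x99 ]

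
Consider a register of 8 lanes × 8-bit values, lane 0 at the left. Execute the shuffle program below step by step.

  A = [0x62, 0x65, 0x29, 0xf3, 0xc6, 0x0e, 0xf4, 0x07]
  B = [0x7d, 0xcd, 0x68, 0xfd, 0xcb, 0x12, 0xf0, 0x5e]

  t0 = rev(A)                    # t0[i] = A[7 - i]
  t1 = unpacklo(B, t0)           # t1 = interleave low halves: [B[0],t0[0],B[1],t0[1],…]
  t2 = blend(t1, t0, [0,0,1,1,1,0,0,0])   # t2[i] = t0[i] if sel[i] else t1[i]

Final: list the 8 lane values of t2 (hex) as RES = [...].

t0 = [0x07, 0xf4, 0x0e, 0xc6, 0xf3, 0x29, 0x65, 0x62]
t1 = [0x7d, 0x07, 0xcd, 0xf4, 0x68, 0x0e, 0xfd, 0xc6]
t2 = [0x7d, 0x07, 0x0e, 0xc6, 0xf3, 0x0e, 0xfd, 0xc6]

RES = [0x7d, 0x07, 0x0e, 0xc6, 0xf3, 0x0e, 0xfd, 0xc6]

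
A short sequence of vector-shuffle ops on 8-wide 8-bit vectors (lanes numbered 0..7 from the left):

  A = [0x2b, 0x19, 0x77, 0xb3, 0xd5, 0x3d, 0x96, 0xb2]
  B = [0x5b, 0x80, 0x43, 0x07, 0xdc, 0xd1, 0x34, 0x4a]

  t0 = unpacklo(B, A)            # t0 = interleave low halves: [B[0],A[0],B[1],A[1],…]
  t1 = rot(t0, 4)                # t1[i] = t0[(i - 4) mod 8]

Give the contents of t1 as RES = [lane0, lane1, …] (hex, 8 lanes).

RES = [0x43, 0x77, 0x07, 0xb3, 0x5b, 0x2b, 0x80, 0x19]

  t0: 5b 2b 80 19 43 77 07 b3
  t1: 43 77 07 b3 5b 2b 80 19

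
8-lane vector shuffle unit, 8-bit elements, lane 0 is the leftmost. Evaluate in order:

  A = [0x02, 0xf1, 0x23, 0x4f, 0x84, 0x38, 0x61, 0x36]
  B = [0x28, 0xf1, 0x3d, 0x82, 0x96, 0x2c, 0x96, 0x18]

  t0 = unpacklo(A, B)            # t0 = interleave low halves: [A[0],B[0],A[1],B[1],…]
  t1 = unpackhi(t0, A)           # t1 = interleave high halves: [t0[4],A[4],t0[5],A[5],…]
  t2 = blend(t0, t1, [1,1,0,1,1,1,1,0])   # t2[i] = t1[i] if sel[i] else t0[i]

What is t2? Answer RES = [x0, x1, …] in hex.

→ t0 |02|28|f1|f1|23|3d|4f|82|
→ t1 |23|84|3d|38|4f|61|82|36|
→ t2 |23|84|f1|38|4f|61|82|82|

RES = [ 0x23  0x84  0xf1  0x38  0x4f  0x61  0x82  0x82 ]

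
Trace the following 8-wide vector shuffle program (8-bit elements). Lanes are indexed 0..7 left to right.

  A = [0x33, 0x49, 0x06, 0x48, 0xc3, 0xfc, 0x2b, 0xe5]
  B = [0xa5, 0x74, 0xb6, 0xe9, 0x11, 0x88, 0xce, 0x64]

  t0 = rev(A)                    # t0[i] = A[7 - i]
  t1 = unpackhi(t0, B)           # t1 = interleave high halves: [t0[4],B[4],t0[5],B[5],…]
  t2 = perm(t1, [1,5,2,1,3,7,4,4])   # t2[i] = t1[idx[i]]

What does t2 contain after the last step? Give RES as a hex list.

RES = [ 0x11  0xce  0x06  0x11  0x88  0x64  0x49  0x49 ]

  t0: e5 2b fc c3 48 06 49 33
  t1: 48 11 06 88 49 ce 33 64
  t2: 11 ce 06 11 88 64 49 49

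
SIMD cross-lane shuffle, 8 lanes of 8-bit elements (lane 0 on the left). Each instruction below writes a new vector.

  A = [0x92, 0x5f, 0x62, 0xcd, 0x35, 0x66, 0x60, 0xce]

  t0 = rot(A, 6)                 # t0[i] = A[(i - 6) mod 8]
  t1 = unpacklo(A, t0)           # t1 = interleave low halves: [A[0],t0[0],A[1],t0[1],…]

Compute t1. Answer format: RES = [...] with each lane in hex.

  t0: 62 cd 35 66 60 ce 92 5f
  t1: 92 62 5f cd 62 35 cd 66

RES = [0x92, 0x62, 0x5f, 0xcd, 0x62, 0x35, 0xcd, 0x66]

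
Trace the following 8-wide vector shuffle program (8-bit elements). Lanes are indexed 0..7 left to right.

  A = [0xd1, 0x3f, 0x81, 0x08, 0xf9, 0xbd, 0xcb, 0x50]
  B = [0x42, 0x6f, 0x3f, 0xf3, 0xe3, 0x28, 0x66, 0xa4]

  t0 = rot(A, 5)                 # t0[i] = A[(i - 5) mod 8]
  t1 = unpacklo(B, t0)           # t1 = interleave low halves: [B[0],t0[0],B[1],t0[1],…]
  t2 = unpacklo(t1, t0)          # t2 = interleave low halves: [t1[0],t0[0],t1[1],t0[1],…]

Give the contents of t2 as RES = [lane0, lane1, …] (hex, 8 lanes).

  t0: 08 f9 bd cb 50 d1 3f 81
  t1: 42 08 6f f9 3f bd f3 cb
  t2: 42 08 08 f9 6f bd f9 cb

RES = [ 0x42  0x08  0x08  0xf9  0x6f  0xbd  0xf9  0xcb ]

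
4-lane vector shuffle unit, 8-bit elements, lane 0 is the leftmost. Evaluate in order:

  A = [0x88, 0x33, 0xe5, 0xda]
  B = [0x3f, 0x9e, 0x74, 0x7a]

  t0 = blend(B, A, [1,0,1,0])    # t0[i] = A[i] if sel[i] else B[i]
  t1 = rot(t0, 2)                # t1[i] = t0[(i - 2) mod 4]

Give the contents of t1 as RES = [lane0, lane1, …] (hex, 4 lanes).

→ t0 |88|9e|e5|7a|
→ t1 |e5|7a|88|9e|

RES = [0xe5, 0x7a, 0x88, 0x9e]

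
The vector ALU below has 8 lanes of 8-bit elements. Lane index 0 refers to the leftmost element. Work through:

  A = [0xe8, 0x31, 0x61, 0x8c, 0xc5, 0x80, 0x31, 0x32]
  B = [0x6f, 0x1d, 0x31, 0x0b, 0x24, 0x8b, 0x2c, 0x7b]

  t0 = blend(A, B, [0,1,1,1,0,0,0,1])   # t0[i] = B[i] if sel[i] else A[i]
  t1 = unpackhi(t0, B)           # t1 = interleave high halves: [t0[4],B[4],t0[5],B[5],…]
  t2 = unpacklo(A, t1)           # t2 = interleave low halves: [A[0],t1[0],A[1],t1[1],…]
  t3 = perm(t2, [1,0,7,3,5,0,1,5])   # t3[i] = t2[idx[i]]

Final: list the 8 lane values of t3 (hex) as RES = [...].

RES = [ 0xc5  0xe8  0x8b  0x24  0x80  0xe8  0xc5  0x80 ]

  t0: e8 1d 31 0b c5 80 31 7b
  t1: c5 24 80 8b 31 2c 7b 7b
  t2: e8 c5 31 24 61 80 8c 8b
  t3: c5 e8 8b 24 80 e8 c5 80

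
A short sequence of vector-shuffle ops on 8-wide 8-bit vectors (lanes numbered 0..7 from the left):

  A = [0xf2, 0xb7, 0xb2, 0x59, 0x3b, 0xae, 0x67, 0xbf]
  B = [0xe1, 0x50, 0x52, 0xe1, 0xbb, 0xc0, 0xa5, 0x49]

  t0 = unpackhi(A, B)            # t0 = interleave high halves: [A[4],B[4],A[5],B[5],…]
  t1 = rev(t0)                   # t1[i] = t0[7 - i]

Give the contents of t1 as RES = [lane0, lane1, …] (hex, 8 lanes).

  t0: 3b bb ae c0 67 a5 bf 49
  t1: 49 bf a5 67 c0 ae bb 3b

RES = [0x49, 0xbf, 0xa5, 0x67, 0xc0, 0xae, 0xbb, 0x3b]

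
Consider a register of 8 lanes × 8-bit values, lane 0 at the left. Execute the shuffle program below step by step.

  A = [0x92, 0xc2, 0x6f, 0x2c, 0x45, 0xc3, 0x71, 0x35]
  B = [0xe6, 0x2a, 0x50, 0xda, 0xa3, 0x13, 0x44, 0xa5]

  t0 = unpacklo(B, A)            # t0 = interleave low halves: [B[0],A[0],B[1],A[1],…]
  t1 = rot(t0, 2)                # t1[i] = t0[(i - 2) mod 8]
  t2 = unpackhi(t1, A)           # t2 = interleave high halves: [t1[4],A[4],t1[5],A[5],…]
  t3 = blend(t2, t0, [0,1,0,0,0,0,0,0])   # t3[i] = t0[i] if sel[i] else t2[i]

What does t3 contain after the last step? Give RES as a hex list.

t0 = [0xe6, 0x92, 0x2a, 0xc2, 0x50, 0x6f, 0xda, 0x2c]
t1 = [0xda, 0x2c, 0xe6, 0x92, 0x2a, 0xc2, 0x50, 0x6f]
t2 = [0x2a, 0x45, 0xc2, 0xc3, 0x50, 0x71, 0x6f, 0x35]
t3 = [0x2a, 0x92, 0xc2, 0xc3, 0x50, 0x71, 0x6f, 0x35]

RES = [0x2a, 0x92, 0xc2, 0xc3, 0x50, 0x71, 0x6f, 0x35]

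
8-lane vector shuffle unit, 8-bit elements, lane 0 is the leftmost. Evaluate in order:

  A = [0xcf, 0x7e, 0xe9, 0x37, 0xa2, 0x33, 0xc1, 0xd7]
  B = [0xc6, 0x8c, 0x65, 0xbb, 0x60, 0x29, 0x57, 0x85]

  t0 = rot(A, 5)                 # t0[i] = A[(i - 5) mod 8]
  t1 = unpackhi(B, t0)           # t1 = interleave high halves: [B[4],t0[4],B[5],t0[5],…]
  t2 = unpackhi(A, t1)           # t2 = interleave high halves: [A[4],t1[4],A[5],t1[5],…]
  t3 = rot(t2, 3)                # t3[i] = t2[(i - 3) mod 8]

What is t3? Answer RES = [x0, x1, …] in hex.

RES = [0x85, 0xd7, 0xe9, 0xa2, 0x57, 0x33, 0x7e, 0xc1]

→ t0 |37|a2|33|c1|d7|cf|7e|e9|
→ t1 |60|d7|29|cf|57|7e|85|e9|
→ t2 |a2|57|33|7e|c1|85|d7|e9|
→ t3 |85|d7|e9|a2|57|33|7e|c1|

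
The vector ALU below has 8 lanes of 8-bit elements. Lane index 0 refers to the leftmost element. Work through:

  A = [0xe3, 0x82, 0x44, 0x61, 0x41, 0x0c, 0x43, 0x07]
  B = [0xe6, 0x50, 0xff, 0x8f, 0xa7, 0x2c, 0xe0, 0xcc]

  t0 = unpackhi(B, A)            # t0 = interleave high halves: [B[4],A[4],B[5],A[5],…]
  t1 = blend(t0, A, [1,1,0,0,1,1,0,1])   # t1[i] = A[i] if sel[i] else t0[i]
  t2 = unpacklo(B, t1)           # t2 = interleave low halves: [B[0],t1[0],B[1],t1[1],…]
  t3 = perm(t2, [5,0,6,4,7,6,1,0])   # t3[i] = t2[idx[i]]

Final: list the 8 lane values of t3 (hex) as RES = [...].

t0 = [0xa7, 0x41, 0x2c, 0x0c, 0xe0, 0x43, 0xcc, 0x07]
t1 = [0xe3, 0x82, 0x2c, 0x0c, 0x41, 0x0c, 0xcc, 0x07]
t2 = [0xe6, 0xe3, 0x50, 0x82, 0xff, 0x2c, 0x8f, 0x0c]
t3 = [0x2c, 0xe6, 0x8f, 0xff, 0x0c, 0x8f, 0xe3, 0xe6]

RES = [0x2c, 0xe6, 0x8f, 0xff, 0x0c, 0x8f, 0xe3, 0xe6]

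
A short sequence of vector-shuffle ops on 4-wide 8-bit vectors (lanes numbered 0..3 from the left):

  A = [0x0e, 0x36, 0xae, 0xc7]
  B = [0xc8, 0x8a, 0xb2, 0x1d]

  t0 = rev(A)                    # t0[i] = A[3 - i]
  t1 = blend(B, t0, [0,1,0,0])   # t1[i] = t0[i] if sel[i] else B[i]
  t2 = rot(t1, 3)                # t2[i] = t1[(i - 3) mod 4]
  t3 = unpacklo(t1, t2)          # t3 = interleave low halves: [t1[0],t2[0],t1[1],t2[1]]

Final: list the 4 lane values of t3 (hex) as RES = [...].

  t0: c7 ae 36 0e
  t1: c8 ae b2 1d
  t2: ae b2 1d c8
  t3: c8 ae ae b2

RES = [0xc8, 0xae, 0xae, 0xb2]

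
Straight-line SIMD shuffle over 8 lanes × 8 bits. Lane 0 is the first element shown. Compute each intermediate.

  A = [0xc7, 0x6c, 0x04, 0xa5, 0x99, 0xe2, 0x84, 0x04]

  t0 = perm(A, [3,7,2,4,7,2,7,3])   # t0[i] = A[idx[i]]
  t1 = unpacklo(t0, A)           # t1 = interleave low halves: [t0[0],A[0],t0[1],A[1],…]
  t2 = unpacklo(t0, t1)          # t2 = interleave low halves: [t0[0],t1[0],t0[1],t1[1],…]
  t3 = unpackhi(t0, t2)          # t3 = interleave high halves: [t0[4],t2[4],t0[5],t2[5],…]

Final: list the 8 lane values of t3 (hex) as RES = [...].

t0 = [0xa5, 0x04, 0x04, 0x99, 0x04, 0x04, 0x04, 0xa5]
t1 = [0xa5, 0xc7, 0x04, 0x6c, 0x04, 0x04, 0x99, 0xa5]
t2 = [0xa5, 0xa5, 0x04, 0xc7, 0x04, 0x04, 0x99, 0x6c]
t3 = [0x04, 0x04, 0x04, 0x04, 0x04, 0x99, 0xa5, 0x6c]

RES = [0x04, 0x04, 0x04, 0x04, 0x04, 0x99, 0xa5, 0x6c]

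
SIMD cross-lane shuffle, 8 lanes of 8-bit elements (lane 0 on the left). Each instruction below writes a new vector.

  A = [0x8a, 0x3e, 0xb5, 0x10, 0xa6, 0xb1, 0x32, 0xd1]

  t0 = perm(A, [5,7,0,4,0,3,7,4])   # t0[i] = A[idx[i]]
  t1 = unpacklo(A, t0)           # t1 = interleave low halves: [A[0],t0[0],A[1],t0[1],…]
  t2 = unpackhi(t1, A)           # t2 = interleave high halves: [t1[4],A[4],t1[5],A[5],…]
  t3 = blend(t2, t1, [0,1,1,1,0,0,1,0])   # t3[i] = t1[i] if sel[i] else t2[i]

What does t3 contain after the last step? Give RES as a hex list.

→ t0 |b1|d1|8a|a6|8a|10|d1|a6|
→ t1 |8a|b1|3e|d1|b5|8a|10|a6|
→ t2 |b5|a6|8a|b1|10|32|a6|d1|
→ t3 |b5|b1|3e|d1|10|32|10|d1|

RES = [ 0xb5  0xb1  0x3e  0xd1  0x10  0x32  0x10  0xd1 ]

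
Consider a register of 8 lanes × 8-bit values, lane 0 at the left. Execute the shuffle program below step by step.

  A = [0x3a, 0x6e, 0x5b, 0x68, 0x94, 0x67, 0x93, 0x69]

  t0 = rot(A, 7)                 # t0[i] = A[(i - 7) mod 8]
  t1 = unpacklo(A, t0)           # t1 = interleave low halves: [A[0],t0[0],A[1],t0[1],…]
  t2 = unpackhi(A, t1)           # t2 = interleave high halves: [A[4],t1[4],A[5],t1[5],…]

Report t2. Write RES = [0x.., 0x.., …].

RES = [ 0x94  0x5b  0x67  0x68  0x93  0x68  0x69  0x94 ]

t0 = [0x6e, 0x5b, 0x68, 0x94, 0x67, 0x93, 0x69, 0x3a]
t1 = [0x3a, 0x6e, 0x6e, 0x5b, 0x5b, 0x68, 0x68, 0x94]
t2 = [0x94, 0x5b, 0x67, 0x68, 0x93, 0x68, 0x69, 0x94]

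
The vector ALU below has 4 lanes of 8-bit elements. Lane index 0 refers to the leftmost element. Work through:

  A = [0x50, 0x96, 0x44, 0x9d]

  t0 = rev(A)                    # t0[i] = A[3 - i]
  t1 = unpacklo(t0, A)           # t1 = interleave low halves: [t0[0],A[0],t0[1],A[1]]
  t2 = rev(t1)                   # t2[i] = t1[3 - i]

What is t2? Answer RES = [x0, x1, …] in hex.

RES = [ 0x96  0x44  0x50  0x9d ]

  t0: 9d 44 96 50
  t1: 9d 50 44 96
  t2: 96 44 50 9d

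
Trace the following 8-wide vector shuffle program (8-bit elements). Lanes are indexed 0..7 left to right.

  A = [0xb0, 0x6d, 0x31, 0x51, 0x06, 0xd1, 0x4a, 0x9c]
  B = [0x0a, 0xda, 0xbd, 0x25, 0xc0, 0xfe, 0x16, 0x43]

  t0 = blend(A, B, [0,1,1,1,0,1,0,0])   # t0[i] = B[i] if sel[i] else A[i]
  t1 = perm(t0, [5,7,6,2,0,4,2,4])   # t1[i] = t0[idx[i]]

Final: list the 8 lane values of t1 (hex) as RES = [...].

RES = [ 0xfe  0x9c  0x4a  0xbd  0xb0  0x06  0xbd  0x06 ]

→ t0 |b0|da|bd|25|06|fe|4a|9c|
→ t1 |fe|9c|4a|bd|b0|06|bd|06|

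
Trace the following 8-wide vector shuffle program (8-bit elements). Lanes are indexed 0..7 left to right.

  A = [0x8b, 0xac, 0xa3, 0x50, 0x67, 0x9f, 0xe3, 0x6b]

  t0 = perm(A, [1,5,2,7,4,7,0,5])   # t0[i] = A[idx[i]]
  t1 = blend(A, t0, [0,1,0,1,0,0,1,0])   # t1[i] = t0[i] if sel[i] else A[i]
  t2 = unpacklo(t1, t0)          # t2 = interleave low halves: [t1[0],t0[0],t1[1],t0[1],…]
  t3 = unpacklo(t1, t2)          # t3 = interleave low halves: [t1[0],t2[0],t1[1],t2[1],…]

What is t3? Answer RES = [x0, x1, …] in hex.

  t0: ac 9f a3 6b 67 6b 8b 9f
  t1: 8b 9f a3 6b 67 9f 8b 6b
  t2: 8b ac 9f 9f a3 a3 6b 6b
  t3: 8b 8b 9f ac a3 9f 6b 9f

RES = [0x8b, 0x8b, 0x9f, 0xac, 0xa3, 0x9f, 0x6b, 0x9f]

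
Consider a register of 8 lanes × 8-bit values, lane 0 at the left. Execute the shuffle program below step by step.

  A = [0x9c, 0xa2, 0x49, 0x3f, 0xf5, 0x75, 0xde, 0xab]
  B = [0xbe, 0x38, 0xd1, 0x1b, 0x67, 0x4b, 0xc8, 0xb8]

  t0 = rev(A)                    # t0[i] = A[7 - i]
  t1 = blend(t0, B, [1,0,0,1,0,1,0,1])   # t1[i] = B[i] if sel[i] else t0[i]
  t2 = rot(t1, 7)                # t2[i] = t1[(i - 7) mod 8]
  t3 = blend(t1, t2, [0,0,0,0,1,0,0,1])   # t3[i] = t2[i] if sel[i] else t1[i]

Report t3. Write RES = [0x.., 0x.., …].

RES = [0xbe, 0xde, 0x75, 0x1b, 0x4b, 0x4b, 0xa2, 0xbe]

  t0: ab de 75 f5 3f 49 a2 9c
  t1: be de 75 1b 3f 4b a2 b8
  t2: de 75 1b 3f 4b a2 b8 be
  t3: be de 75 1b 4b 4b a2 be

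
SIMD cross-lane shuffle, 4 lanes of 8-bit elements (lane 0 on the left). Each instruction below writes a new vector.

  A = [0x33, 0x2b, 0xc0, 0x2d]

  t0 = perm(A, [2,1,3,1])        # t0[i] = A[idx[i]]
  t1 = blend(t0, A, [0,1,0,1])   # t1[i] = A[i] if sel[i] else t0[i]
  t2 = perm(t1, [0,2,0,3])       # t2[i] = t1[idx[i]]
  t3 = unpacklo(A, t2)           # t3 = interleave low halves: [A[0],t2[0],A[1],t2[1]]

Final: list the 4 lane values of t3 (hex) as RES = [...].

t0 = [0xc0, 0x2b, 0x2d, 0x2b]
t1 = [0xc0, 0x2b, 0x2d, 0x2d]
t2 = [0xc0, 0x2d, 0xc0, 0x2d]
t3 = [0x33, 0xc0, 0x2b, 0x2d]

RES = [0x33, 0xc0, 0x2b, 0x2d]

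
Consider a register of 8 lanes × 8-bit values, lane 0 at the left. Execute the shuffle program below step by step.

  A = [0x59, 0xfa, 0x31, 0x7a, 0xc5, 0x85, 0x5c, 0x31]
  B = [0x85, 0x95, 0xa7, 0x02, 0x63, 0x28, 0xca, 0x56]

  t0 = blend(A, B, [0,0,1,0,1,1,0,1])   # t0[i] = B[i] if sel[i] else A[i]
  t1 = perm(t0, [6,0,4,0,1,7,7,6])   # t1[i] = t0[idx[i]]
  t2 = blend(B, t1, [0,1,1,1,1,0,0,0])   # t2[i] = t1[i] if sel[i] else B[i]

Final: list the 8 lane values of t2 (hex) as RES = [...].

t0 = [0x59, 0xfa, 0xa7, 0x7a, 0x63, 0x28, 0x5c, 0x56]
t1 = [0x5c, 0x59, 0x63, 0x59, 0xfa, 0x56, 0x56, 0x5c]
t2 = [0x85, 0x59, 0x63, 0x59, 0xfa, 0x28, 0xca, 0x56]

RES = [0x85, 0x59, 0x63, 0x59, 0xfa, 0x28, 0xca, 0x56]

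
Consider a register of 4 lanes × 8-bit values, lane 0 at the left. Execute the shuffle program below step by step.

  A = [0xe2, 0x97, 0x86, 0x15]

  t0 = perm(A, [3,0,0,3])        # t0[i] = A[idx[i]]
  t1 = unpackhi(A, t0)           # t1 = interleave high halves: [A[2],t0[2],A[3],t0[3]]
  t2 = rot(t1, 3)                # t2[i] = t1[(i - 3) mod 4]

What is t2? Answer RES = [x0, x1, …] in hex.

RES = [ 0xe2  0x15  0x15  0x86 ]

  t0: 15 e2 e2 15
  t1: 86 e2 15 15
  t2: e2 15 15 86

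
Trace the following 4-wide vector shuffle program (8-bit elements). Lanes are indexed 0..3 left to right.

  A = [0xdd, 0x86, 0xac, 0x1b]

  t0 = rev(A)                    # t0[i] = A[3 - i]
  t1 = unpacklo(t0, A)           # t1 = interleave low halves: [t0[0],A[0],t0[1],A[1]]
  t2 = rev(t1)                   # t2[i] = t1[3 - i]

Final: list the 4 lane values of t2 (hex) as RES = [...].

RES = [0x86, 0xac, 0xdd, 0x1b]

  t0: 1b ac 86 dd
  t1: 1b dd ac 86
  t2: 86 ac dd 1b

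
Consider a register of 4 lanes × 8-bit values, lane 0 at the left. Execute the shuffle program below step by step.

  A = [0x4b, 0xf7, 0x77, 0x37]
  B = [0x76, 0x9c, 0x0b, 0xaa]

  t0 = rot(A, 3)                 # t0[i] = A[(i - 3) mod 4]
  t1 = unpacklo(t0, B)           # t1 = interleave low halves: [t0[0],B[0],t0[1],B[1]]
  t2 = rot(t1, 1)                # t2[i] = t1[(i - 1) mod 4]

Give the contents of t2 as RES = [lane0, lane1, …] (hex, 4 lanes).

→ t0 |f7|77|37|4b|
→ t1 |f7|76|77|9c|
→ t2 |9c|f7|76|77|

RES = [0x9c, 0xf7, 0x76, 0x77]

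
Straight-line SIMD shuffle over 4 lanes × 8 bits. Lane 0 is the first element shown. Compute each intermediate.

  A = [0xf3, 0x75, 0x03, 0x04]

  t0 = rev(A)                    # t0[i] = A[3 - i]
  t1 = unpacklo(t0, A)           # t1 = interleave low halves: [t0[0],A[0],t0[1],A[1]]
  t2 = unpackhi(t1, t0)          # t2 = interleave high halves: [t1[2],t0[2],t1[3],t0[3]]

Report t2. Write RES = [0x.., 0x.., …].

  t0: 04 03 75 f3
  t1: 04 f3 03 75
  t2: 03 75 75 f3

RES = [ 0x03  0x75  0x75  0xf3 ]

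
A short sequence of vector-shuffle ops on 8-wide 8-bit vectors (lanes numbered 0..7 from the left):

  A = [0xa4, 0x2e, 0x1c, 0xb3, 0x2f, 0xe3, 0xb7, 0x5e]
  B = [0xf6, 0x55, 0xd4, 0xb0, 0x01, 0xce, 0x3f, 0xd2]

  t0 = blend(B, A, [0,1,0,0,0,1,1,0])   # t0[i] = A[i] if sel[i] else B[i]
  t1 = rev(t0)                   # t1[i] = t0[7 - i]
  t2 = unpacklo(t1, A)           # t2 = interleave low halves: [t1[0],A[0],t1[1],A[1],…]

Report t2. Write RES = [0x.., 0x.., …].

RES = [0xd2, 0xa4, 0xb7, 0x2e, 0xe3, 0x1c, 0x01, 0xb3]

  t0: f6 2e d4 b0 01 e3 b7 d2
  t1: d2 b7 e3 01 b0 d4 2e f6
  t2: d2 a4 b7 2e e3 1c 01 b3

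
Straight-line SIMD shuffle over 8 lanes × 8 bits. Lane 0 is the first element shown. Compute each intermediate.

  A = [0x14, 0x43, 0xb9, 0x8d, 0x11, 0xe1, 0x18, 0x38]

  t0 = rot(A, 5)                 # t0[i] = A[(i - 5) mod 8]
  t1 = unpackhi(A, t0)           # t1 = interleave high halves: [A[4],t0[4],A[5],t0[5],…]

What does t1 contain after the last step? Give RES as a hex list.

→ t0 |8d|11|e1|18|38|14|43|b9|
→ t1 |11|38|e1|14|18|43|38|b9|

RES = [0x11, 0x38, 0xe1, 0x14, 0x18, 0x43, 0x38, 0xb9]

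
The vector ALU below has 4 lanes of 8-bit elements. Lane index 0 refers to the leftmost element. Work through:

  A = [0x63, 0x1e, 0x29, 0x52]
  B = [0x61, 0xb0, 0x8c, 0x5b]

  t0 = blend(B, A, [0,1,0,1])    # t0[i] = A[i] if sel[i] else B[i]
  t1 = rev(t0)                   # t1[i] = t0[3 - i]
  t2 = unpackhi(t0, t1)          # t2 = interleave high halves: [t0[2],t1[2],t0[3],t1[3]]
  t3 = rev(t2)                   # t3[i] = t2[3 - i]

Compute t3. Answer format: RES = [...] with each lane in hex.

  t0: 61 1e 8c 52
  t1: 52 8c 1e 61
  t2: 8c 1e 52 61
  t3: 61 52 1e 8c

RES = [0x61, 0x52, 0x1e, 0x8c]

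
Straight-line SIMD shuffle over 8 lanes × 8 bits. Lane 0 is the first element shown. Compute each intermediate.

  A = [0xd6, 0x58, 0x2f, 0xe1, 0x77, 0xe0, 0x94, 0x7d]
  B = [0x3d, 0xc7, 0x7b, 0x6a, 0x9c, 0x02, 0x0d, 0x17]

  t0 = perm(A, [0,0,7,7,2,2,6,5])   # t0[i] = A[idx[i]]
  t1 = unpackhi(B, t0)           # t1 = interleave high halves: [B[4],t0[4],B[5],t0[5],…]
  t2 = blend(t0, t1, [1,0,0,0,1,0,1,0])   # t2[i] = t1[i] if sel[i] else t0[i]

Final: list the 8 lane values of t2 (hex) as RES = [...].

→ t0 |d6|d6|7d|7d|2f|2f|94|e0|
→ t1 |9c|2f|02|2f|0d|94|17|e0|
→ t2 |9c|d6|7d|7d|0d|2f|17|e0|

RES = [0x9c, 0xd6, 0x7d, 0x7d, 0x0d, 0x2f, 0x17, 0xe0]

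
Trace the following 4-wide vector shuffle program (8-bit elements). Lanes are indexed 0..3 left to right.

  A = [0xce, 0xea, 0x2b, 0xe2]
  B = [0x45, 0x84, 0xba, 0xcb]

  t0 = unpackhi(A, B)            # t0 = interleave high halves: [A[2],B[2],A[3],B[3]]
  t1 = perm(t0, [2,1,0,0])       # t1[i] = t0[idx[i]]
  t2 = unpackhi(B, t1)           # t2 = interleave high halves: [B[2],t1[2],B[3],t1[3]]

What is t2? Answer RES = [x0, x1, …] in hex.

t0 = [0x2b, 0xba, 0xe2, 0xcb]
t1 = [0xe2, 0xba, 0x2b, 0x2b]
t2 = [0xba, 0x2b, 0xcb, 0x2b]

RES = [0xba, 0x2b, 0xcb, 0x2b]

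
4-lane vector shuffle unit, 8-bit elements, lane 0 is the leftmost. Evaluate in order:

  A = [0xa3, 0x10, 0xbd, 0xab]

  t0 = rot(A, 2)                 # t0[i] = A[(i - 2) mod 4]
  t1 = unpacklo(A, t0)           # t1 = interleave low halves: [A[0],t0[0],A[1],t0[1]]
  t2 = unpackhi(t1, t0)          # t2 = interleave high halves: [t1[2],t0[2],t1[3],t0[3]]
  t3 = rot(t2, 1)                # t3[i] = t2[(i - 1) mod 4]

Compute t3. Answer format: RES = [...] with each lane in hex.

RES = [ 0x10  0x10  0xa3  0xab ]

  t0: bd ab a3 10
  t1: a3 bd 10 ab
  t2: 10 a3 ab 10
  t3: 10 10 a3 ab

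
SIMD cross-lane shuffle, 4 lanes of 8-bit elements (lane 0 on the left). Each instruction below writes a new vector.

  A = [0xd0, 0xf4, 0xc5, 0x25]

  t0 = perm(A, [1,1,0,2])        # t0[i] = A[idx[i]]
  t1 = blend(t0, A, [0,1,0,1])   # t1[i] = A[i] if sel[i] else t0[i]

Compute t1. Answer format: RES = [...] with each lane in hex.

t0 = [0xf4, 0xf4, 0xd0, 0xc5]
t1 = [0xf4, 0xf4, 0xd0, 0x25]

RES = [ 0xf4  0xf4  0xd0  0x25 ]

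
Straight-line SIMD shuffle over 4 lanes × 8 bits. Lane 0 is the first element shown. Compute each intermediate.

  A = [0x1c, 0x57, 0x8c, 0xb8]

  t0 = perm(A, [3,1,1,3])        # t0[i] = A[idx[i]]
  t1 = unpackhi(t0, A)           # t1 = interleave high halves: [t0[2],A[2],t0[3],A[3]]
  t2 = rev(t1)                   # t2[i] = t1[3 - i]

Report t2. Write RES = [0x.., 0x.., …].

RES = [0xb8, 0xb8, 0x8c, 0x57]

  t0: b8 57 57 b8
  t1: 57 8c b8 b8
  t2: b8 b8 8c 57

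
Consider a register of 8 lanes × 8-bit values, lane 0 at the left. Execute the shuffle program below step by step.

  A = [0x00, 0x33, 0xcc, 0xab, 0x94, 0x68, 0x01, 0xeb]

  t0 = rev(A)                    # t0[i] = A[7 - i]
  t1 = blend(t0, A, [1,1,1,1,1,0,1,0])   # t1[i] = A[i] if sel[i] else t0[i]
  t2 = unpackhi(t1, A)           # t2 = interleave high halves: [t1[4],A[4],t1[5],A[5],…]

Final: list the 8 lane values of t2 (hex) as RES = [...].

RES = [0x94, 0x94, 0xcc, 0x68, 0x01, 0x01, 0x00, 0xeb]

t0 = [0xeb, 0x01, 0x68, 0x94, 0xab, 0xcc, 0x33, 0x00]
t1 = [0x00, 0x33, 0xcc, 0xab, 0x94, 0xcc, 0x01, 0x00]
t2 = [0x94, 0x94, 0xcc, 0x68, 0x01, 0x01, 0x00, 0xeb]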